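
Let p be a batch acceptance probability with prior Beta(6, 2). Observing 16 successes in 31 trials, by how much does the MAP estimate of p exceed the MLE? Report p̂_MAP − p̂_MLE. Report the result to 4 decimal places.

MAP − MLE = 0.0514

Posterior is Beta(22, 17); MAP = (22−1)/(39−2) = 21/37 ≈ 0.56757.
MLE ignores the prior: p̂_MLE = k/n = 16/31 ≈ 0.51613.
Difference = 21/37 − 16/31 = 59/1147 ≈ 0.0514.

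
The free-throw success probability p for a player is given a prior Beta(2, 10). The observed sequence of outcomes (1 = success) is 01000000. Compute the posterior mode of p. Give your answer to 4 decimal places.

p̂_MAP = 0.1111

Prior: Beta(2, 10).
Data: 1 success in 8 trials (from the sequence). The binomial likelihood contributes p(1−p)^7, so the posterior is Beta(2+1, 10+7) = Beta(3, 17).
For Beta(a, b) with a, b > 1 the mode is (a−1)/(a+b−2) = 2/18 ≈ 0.1111.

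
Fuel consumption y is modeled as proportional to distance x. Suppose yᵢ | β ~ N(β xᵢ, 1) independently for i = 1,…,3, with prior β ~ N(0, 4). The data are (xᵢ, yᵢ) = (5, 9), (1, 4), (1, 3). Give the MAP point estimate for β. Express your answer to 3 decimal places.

β̂_MAP = 1.908

log p(β | y) = −Σ(yᵢ − βxᵢ)²/(2·1) − β²/(2·4) + const.
Setting the derivative to zero: Σxᵢ(yᵢ − βxᵢ)/1 − β/4 = 0, so β = Σxᵢyᵢ / (Σxᵢ² + σ²/τ²).
Σxᵢyᵢ = 5·9 + 1·4 + 1·3 = 52; Σxᵢ² = 27; σ²/τ² = 0.25.
β̂_MAP = 52 / (27 + 0.25) = 52/27.25 ≈ 1.908.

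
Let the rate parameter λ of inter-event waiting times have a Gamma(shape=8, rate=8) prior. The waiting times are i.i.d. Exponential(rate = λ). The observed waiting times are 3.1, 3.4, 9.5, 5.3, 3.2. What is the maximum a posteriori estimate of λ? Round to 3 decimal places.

The Exponential(rate=λ) likelihood is ∝ λ^n e^(−λΣtᵢ). Here n = 5 and Σtᵢ = 3.1 + 3.4 + 9.5 + 5.3 + 3.2 = 24.5.
Posterior ∝ λ^7e^(−8λ) · λ^5e^(−24.5λ) = λ^12e^(−32.5λ), i.e. Gamma(13, 32.5).
Mode = (a−1)/b = 12/32.5 ≈ 0.369.

λ̂_MAP = 0.369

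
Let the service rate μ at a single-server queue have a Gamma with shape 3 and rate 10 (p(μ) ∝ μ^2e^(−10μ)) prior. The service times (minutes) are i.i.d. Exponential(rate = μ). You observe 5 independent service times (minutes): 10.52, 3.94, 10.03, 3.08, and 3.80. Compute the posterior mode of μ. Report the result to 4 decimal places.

μ̂_MAP = 0.1692

The Exponential(rate=μ) likelihood is ∝ μ^n e^(−μΣtᵢ). Here n = 5 and Σtᵢ = 10.52 + 3.94 + 10.03 + 3.08 + 3.80 = 31.37.
Posterior ∝ μ^2e^(−10μ) · μ^5e^(−31.37μ) = μ^7e^(−41.37μ), i.e. Gamma(8, 41.37).
Mode = (a−1)/b = 7/41.37 ≈ 0.1692.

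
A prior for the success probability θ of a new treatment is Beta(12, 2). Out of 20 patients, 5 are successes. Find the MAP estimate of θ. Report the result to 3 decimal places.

θ̂_MAP = 0.500

Prior: Beta(12, 2).
Data: 5 successes in 20 trials. The binomial likelihood contributes θ^5(1−θ)^15, so the posterior is Beta(12+5, 2+15) = Beta(17, 17).
For Beta(a, b) with a, b > 1 the mode is (a−1)/(a+b−2) = 16/32 ≈ 0.500.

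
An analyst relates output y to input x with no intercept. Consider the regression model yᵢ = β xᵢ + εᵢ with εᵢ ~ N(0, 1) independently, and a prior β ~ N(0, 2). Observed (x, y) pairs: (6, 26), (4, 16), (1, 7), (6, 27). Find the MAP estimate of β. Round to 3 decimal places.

β̂_MAP = 4.346

log p(β | y) = −Σ(yᵢ − βxᵢ)²/(2·1) − β²/(2·2) + const.
Setting the derivative to zero: Σxᵢ(yᵢ − βxᵢ)/1 − β/2 = 0, so β = Σxᵢyᵢ / (Σxᵢ² + σ²/τ²).
Σxᵢyᵢ = 6·26 + 4·16 + 1·7 + 6·27 = 389; Σxᵢ² = 89; σ²/τ² = 0.5.
β̂_MAP = 389 / (89 + 0.5) = 389/89.5 ≈ 4.346.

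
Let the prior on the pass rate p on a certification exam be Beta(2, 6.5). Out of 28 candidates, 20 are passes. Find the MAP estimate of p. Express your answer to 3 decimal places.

Prior: Beta(2, 6.5).
Data: 20 successes in 28 trials. The binomial likelihood contributes p^20(1−p)^8, so the posterior is Beta(2+20, 6.5+8) = Beta(22, 14.5).
For Beta(a, b) with a, b > 1 the mode is (a−1)/(a+b−2) = 21/34.5 ≈ 0.609.

p̂_MAP = 0.609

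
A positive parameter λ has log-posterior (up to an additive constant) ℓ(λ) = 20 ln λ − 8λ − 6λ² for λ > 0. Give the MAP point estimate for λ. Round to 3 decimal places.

λ̂_MAP = 1.000

ℓ'(λ) = 20/λ − 8 − 12λ. Setting this to zero and multiplying by λ: 12λ² + 8λ − 20 = 0.
λ = (−8 + √(8² + 4·12·20)) / (2·12) = (−8 + √1024) / 24 = (−8 + 32)/24 = 1.
ℓ''(λ) = −20/λ² − 12 < 0, confirming a maximum.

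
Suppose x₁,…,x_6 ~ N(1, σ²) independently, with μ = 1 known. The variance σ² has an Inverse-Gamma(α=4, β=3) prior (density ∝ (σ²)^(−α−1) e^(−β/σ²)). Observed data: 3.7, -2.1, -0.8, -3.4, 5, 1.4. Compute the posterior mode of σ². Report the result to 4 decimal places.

σ̂²_MAP = 3.8538

Sum of squared deviations about the known mean: SS = (3.7−1)² + (-2.1−1)² + (-0.8−1)² + (-3.4−1)² + (5−1)² + (1.4−1)² = 55.66.
The Normal likelihood contributes (σ²)^(−n/2) exp(−SS/(2σ²)), so the posterior is Inverse-Gamma(α + n/2, β + SS/2) = Inverse-Gamma(7, 30.83).
The mode of Inverse-Gamma(a, b) is b/(a+1) = 30.83/8 ≈ 3.8538.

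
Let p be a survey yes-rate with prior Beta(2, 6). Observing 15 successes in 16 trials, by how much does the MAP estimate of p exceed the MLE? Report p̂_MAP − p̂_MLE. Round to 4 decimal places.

Posterior is Beta(17, 7); MAP = (17−1)/(24−2) = 16/22 ≈ 0.72727.
MLE ignores the prior: p̂_MLE = k/n = 15/16 ≈ 0.93750.
Difference = 16/22 − 15/16 = -37/176 ≈ -0.2102.

MAP − MLE = -0.2102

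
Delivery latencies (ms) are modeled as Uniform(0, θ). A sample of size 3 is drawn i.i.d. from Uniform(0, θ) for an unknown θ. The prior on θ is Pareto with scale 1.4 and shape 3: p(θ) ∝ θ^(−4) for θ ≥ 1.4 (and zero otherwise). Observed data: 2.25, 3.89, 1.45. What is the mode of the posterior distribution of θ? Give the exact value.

The Uniform(0, θ) likelihood is θ^(−n) for θ ≥ max(xᵢ), zero otherwise. Here max(xᵢ) = 3.89.
Posterior ∝ θ^(−4) · θ^(−3) = θ^(−7) on θ ≥ max(1.4, 3.89) = 3.89.
This density is strictly decreasing in θ, so the posterior mode lies at the lower boundary of the support.

θ̂_MAP = 3.89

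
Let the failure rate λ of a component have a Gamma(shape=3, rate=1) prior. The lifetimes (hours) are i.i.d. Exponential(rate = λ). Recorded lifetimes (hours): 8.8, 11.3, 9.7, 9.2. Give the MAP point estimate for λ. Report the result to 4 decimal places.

λ̂_MAP = 0.1500

The Exponential(rate=λ) likelihood is ∝ λ^n e^(−λΣtᵢ). Here n = 4 and Σtᵢ = 8.8 + 11.3 + 9.7 + 9.2 = 39.
Posterior ∝ λ^2e^(−1λ) · λ^4e^(−39λ) = λ^6e^(−40λ), i.e. Gamma(7, 40).
Mode = (a−1)/b = 6/40 ≈ 0.1500.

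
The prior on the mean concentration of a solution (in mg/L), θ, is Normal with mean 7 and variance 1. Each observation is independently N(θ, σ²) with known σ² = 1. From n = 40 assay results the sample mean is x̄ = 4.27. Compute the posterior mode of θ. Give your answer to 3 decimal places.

θ̂_MAP = 4.337

n = 40, x̄ = 4.27.
For a Normal prior and Normal likelihood with known variance, the posterior is Normal; its mode equals its mean, the precision-weighted average.
Prior precision 1/σ₀² = 1/1 = 1; data precision n/σ² = 40/1 = 40.
θ̂ = (1·7 + 40·4.27) / (1 + 40) = 177.8/41 = 889/205 ≈ 4.337.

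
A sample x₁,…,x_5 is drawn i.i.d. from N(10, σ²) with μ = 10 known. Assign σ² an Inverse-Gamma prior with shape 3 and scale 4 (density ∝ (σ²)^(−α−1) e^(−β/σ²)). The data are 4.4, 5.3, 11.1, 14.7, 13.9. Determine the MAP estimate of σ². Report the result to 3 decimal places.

Sum of squared deviations about the known mean: SS = (4.4−10)² + (5.3−10)² + (11.1−10)² + (14.7−10)² + (13.9−10)² = 91.96.
The Normal likelihood contributes (σ²)^(−n/2) exp(−SS/(2σ²)), so the posterior is Inverse-Gamma(α + n/2, β + SS/2) = Inverse-Gamma(5.5, 49.98).
The mode of Inverse-Gamma(a, b) is b/(a+1) = 49.98/6.5 ≈ 7.689.

σ̂²_MAP = 7.689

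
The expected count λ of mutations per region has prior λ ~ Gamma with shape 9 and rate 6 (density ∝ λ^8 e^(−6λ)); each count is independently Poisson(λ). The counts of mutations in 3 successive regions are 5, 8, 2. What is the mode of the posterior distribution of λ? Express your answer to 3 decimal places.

Σxᵢ = 5+8+2 = 15, with n = 3.
Posterior ∝ λ^8e^(−6λ) · λ^15e^(−3λ) = λ^23e^(−9λ), i.e. Gamma(shape=24, rate=9).
The mode of a Gamma(a, b) with a ≥ 1 (shape–rate) is (a−1)/b = 23/9 ≈ 2.556.

λ̂_MAP = 2.556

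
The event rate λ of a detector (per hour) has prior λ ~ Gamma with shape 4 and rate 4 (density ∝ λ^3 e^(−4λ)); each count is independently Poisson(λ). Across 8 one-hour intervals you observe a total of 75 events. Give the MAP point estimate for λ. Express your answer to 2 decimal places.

Σxᵢ = 75, n = 8.
Posterior ∝ λ^3e^(−4λ) · λ^75e^(−8λ) = λ^78e^(−12λ), i.e. Gamma(shape=79, rate=12).
The mode of a Gamma(a, b) with a ≥ 1 (shape–rate) is (a−1)/b = 78/12 ≈ 6.50.

λ̂_MAP = 6.50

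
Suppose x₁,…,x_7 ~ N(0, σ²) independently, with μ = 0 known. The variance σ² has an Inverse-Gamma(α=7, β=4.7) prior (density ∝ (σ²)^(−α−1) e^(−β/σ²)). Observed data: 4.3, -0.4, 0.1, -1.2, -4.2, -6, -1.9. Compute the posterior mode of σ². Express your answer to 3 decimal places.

Sum of squared deviations about the known mean: SS = (4.3−0)² + (-0.4−0)² + (0.1−0)² + (-1.2−0)² + (-4.2−0)² + (-6−0)² + (-1.9−0)² = 77.35.
The Normal likelihood contributes (σ²)^(−n/2) exp(−SS/(2σ²)), so the posterior is Inverse-Gamma(α + n/2, β + SS/2) = Inverse-Gamma(10.5, 43.375).
The mode of Inverse-Gamma(a, b) is b/(a+1) = 43.375/11.5 ≈ 3.772.

σ̂²_MAP = 3.772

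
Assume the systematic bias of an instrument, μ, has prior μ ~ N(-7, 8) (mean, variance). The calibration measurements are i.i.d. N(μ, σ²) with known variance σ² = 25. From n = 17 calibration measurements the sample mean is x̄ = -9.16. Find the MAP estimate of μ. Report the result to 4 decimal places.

n = 17, x̄ = -9.16.
For a Normal prior and Normal likelihood with known variance, the posterior is Normal; its mode equals its mean, the precision-weighted average.
Prior precision 1/σ₀² = 1/8 = 0.125; data precision n/σ² = 17/25 = 0.68.
μ̂ = (0.125·(-7) + 0.68·(-9.16)) / (0.125 + 0.68) = (-7.1038)/0.805 = -35519/4025 ≈ -8.8246.

μ̂_MAP = -8.8246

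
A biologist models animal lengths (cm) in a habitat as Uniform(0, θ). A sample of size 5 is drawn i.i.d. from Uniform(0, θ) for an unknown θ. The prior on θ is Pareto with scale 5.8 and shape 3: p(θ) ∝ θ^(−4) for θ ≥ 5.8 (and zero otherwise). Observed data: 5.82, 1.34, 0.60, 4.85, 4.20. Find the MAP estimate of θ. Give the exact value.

The Uniform(0, θ) likelihood is θ^(−n) for θ ≥ max(xᵢ), zero otherwise. Here max(xᵢ) = 5.82.
Posterior ∝ θ^(−4) · θ^(−5) = θ^(−9) on θ ≥ max(5.8, 5.82) = 5.82.
This density is strictly decreasing in θ, so the posterior mode lies at the lower boundary of the support.

θ̂_MAP = 5.82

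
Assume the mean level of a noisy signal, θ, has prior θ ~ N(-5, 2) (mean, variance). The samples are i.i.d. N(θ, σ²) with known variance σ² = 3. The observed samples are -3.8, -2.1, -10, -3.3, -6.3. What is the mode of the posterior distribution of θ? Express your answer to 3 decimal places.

n = 5; x̄ = ((-3.8) + (-2.1) + (-10) + (-3.3) + (-6.3))/5 = -25.5/5 = -5.1.
For a Normal prior and Normal likelihood with known variance, the posterior is Normal; its mode equals its mean, the precision-weighted average.
Prior precision 1/σ₀² = 1/2 = 0.5; data precision n/σ² = 5/3.
θ̂ = (0.5·(-5) + (5/3)·(-5.1)) / (0.5 + 5/3) = (-11)/(13/6) = -66/13 ≈ -5.077.

θ̂_MAP = -5.077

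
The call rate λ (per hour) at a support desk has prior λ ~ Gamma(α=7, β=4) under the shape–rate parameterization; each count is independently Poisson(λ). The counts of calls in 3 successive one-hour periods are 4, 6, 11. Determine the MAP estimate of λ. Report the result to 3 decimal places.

λ̂_MAP = 3.857

Σxᵢ = 4+6+11 = 21, with n = 3.
Posterior ∝ λ^6e^(−4λ) · λ^21e^(−3λ) = λ^27e^(−7λ), i.e. Gamma(shape=28, rate=7).
The mode of a Gamma(a, b) with a ≥ 1 (shape–rate) is (a−1)/b = 27/7 ≈ 3.857.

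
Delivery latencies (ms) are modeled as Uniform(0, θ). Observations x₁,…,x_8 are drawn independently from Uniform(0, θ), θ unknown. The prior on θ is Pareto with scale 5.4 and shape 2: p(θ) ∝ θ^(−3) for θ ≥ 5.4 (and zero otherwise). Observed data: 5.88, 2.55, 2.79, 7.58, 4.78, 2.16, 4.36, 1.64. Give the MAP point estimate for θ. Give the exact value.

θ̂_MAP = 7.58

The Uniform(0, θ) likelihood is θ^(−n) for θ ≥ max(xᵢ), zero otherwise. Here max(xᵢ) = 7.58.
Posterior ∝ θ^(−3) · θ^(−8) = θ^(−11) on θ ≥ max(5.4, 7.58) = 7.58.
This density is strictly decreasing in θ, so the posterior mode lies at the lower boundary of the support.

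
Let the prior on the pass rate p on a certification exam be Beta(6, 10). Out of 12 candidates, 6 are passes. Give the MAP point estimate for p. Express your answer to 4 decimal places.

Prior: Beta(6, 10).
Data: 6 successes in 12 trials. The binomial likelihood contributes p^6(1−p)^6, so the posterior is Beta(6+6, 10+6) = Beta(12, 16).
For Beta(a, b) with a, b > 1 the mode is (a−1)/(a+b−2) = 11/26 ≈ 0.4231.

p̂_MAP = 0.4231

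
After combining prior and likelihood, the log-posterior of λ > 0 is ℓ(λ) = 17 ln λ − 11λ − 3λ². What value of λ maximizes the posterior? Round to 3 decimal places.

ℓ'(λ) = 17/λ − 11 − 6λ. Setting this to zero and multiplying by λ: 6λ² + 11λ − 17 = 0.
λ = (−11 + √(11² + 4·6·17)) / (2·6) = (−11 + √529) / 12 = (−11 + 23)/12 = 1.
ℓ''(λ) = −17/λ² − 6 < 0, confirming a maximum.

λ̂_MAP = 1.000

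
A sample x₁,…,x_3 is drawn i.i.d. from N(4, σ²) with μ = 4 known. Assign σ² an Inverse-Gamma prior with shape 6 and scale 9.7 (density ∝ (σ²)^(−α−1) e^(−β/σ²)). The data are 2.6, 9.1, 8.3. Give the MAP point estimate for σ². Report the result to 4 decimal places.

Sum of squared deviations about the known mean: SS = (2.6−4)² + (9.1−4)² + (8.3−4)² = 46.46.
The Normal likelihood contributes (σ²)^(−n/2) exp(−SS/(2σ²)), so the posterior is Inverse-Gamma(α + n/2, β + SS/2) = Inverse-Gamma(7.5, 32.93).
The mode of Inverse-Gamma(a, b) is b/(a+1) = 32.93/8.5 ≈ 3.8741.

σ̂²_MAP = 3.8741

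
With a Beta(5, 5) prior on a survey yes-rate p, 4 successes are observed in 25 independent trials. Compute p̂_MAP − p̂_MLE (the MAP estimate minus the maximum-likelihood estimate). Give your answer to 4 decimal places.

MAP − MLE = 0.0824

Posterior is Beta(9, 26); MAP = (9−1)/(35−2) = 8/33 ≈ 0.24242.
MLE ignores the prior: p̂_MLE = k/n = 4/25 ≈ 0.16000.
Difference = 8/33 − 4/25 = 68/825 ≈ 0.0824.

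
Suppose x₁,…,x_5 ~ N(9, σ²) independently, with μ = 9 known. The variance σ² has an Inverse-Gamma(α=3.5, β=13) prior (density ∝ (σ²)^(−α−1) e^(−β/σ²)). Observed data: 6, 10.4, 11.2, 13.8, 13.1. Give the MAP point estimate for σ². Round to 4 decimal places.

σ̂²_MAP = 5.8321

Sum of squared deviations about the known mean: SS = (6−9)² + (10.4−9)² + (11.2−9)² + (13.8−9)² + (13.1−9)² = 55.65.
The Normal likelihood contributes (σ²)^(−n/2) exp(−SS/(2σ²)), so the posterior is Inverse-Gamma(α + n/2, β + SS/2) = Inverse-Gamma(6, 40.825).
The mode of Inverse-Gamma(a, b) is b/(a+1) = 40.825/7 ≈ 5.8321.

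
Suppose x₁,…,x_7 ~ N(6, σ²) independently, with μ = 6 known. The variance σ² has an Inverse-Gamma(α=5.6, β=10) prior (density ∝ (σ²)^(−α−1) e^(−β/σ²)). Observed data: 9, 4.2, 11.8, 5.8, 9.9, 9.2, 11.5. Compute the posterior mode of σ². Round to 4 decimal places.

σ̂²_MAP = 6.0208

Sum of squared deviations about the known mean: SS = (9−6)² + (4.2−6)² + (11.8−6)² + (5.8−6)² + (9.9−6)² + (9.2−6)² + (11.5−6)² = 101.62.
The Normal likelihood contributes (σ²)^(−n/2) exp(−SS/(2σ²)), so the posterior is Inverse-Gamma(α + n/2, β + SS/2) = Inverse-Gamma(9.1, 60.81).
The mode of Inverse-Gamma(a, b) is b/(a+1) = 60.81/10.1 ≈ 6.0208.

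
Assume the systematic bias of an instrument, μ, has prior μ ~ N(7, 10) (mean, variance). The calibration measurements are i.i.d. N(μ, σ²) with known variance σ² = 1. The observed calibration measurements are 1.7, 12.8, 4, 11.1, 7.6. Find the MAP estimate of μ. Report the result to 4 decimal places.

μ̂_MAP = 7.4314

n = 5; x̄ = (1.7 + 12.8 + 4 + 11.1 + 7.6)/5 = 37.2/5 = 7.44.
For a Normal prior and Normal likelihood with known variance, the posterior is Normal; its mode equals its mean, the precision-weighted average.
Prior precision 1/σ₀² = 1/10 = 0.1; data precision n/σ² = 5/1 = 5.
μ̂ = (0.1·7 + 5·7.44) / (0.1 + 5) = 37.9/5.1 = 379/51 ≈ 7.4314.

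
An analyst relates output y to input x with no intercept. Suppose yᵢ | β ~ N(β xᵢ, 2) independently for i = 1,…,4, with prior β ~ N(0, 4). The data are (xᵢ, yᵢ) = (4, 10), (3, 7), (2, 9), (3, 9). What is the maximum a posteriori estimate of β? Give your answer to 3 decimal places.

β̂_MAP = 2.753

log p(β | y) = −Σ(yᵢ − βxᵢ)²/(2·2) − β²/(2·4) + const.
Setting the derivative to zero: Σxᵢ(yᵢ − βxᵢ)/2 − β/4 = 0, so β = Σxᵢyᵢ / (Σxᵢ² + σ²/τ²).
Σxᵢyᵢ = 4·10 + 3·7 + 2·9 + 3·9 = 106; Σxᵢ² = 38; σ²/τ² = 0.5.
β̂_MAP = 106 / (38 + 0.5) = 106/38.5 ≈ 2.753.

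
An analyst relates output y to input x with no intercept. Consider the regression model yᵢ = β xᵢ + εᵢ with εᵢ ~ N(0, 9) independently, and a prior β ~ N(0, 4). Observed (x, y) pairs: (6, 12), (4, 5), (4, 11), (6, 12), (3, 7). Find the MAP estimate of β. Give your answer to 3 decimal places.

log p(β | y) = −Σ(yᵢ − βxᵢ)²/(2·9) − β²/(2·4) + const.
Setting the derivative to zero: Σxᵢ(yᵢ − βxᵢ)/9 − β/4 = 0, so β = Σxᵢyᵢ / (Σxᵢ² + σ²/τ²).
Σxᵢyᵢ = 6·12 + 4·5 + 4·11 + 6·12 + 3·7 = 229; Σxᵢ² = 113; σ²/τ² = 2.25.
β̂_MAP = 229 / (113 + 2.25) = 229/115.25 ≈ 1.987.

β̂_MAP = 1.987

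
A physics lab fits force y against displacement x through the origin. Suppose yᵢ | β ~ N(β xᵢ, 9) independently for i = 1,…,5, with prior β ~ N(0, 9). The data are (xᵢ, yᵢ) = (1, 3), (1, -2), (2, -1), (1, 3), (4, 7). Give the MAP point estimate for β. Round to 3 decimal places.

log p(β | y) = −Σ(yᵢ − βxᵢ)²/(2·9) − β²/(2·9) + const.
Setting the derivative to zero: Σxᵢ(yᵢ − βxᵢ)/9 − β/9 = 0, so β = Σxᵢyᵢ / (Σxᵢ² + σ²/τ²).
Σxᵢyᵢ = 1·3 + 1·(-2) + 2·(-1) + 1·3 + 4·7 = 30; Σxᵢ² = 23; σ²/τ² = 1.
β̂_MAP = 30 / (23 + 1) = 30/24 ≈ 1.250.

β̂_MAP = 1.250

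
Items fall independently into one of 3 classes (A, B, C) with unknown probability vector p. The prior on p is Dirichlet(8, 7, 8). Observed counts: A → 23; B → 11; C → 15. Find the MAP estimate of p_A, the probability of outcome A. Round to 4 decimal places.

MAP estimate of p_A = 0.4348

The posterior is Dirichlet(αᵢ + nᵢ) = Dirichlet(31, 18, 23).
For a Dirichlet(a₁,…,a_K) with all aᵢ > 1, the mode has j-th component (aⱼ − 1)/(Σaᵢ − K).
Here Σaᵢ = 72 and K = 3, so p_A = (31 − 1)/(72 − 3) = 30/69 ≈ 0.4348.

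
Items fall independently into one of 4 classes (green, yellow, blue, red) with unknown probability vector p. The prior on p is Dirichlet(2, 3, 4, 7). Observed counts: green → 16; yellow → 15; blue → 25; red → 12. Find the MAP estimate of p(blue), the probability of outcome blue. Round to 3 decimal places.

The posterior is Dirichlet(αᵢ + nᵢ) = Dirichlet(18, 18, 29, 19).
For a Dirichlet(a₁,…,a_K) with all aᵢ > 1, the mode has j-th component (aⱼ − 1)/(Σaᵢ − K).
Here Σaᵢ = 84 and K = 4, so p(blue) = (29 − 1)/(84 − 4) = 28/80 ≈ 0.350.

MAP estimate of p(blue) = 0.350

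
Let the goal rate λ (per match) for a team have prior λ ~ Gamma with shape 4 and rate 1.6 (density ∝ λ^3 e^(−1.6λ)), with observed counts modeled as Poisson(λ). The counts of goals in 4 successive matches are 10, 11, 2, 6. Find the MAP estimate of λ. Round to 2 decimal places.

Σxᵢ = 10+11+2+6 = 29, with n = 4.
Posterior ∝ λ^3e^(−1.6λ) · λ^29e^(−4λ) = λ^32e^(−5.6λ), i.e. Gamma(shape=33, rate=5.6).
The mode of a Gamma(a, b) with a ≥ 1 (shape–rate) is (a−1)/b = 32/5.6 ≈ 5.71.

λ̂_MAP = 5.71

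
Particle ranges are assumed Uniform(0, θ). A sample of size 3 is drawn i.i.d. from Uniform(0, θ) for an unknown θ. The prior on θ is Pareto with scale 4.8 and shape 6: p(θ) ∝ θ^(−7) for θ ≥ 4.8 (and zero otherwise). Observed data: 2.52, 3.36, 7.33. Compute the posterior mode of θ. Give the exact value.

The Uniform(0, θ) likelihood is θ^(−n) for θ ≥ max(xᵢ), zero otherwise. Here max(xᵢ) = 7.33.
Posterior ∝ θ^(−7) · θ^(−3) = θ^(−10) on θ ≥ max(4.8, 7.33) = 7.33.
This density is strictly decreasing in θ, so the posterior mode lies at the lower boundary of the support.

θ̂_MAP = 7.33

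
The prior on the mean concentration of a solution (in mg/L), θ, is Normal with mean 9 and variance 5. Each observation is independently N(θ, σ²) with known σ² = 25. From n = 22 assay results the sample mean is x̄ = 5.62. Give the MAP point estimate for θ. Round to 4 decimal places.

n = 22, x̄ = 5.62.
For a Normal prior and Normal likelihood with known variance, the posterior is Normal; its mode equals its mean, the precision-weighted average.
Prior precision 1/σ₀² = 1/5 = 0.2; data precision n/σ² = 22/25 = 0.88.
θ̂ = (0.2·9 + 0.88·5.62) / (0.2 + 0.88) = 6.7456/1.08 = 4216/675 ≈ 6.2459.

θ̂_MAP = 6.2459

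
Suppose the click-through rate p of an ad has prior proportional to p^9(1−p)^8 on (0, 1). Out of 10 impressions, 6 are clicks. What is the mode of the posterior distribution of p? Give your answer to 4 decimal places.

p̂_MAP = 0.5556

The prior density ∝ p^9(1−p)^8 is the kernel of Beta(10, 9).
Data: 6 successes in 10 trials. The binomial likelihood contributes p^6(1−p)^4, so the posterior is Beta(10+6, 9+4) = Beta(16, 13).
For Beta(a, b) with a, b > 1 the mode is (a−1)/(a+b−2) = 15/27 ≈ 0.5556.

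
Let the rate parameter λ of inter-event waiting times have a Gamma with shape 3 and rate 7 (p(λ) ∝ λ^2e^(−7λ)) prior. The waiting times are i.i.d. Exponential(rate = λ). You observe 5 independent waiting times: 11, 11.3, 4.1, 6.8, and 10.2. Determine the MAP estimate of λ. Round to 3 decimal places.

The Exponential(rate=λ) likelihood is ∝ λ^n e^(−λΣtᵢ). Here n = 5 and Σtᵢ = 11 + 11.3 + 4.1 + 6.8 + 10.2 = 43.4.
Posterior ∝ λ^2e^(−7λ) · λ^5e^(−43.4λ) = λ^7e^(−50.4λ), i.e. Gamma(8, 50.4).
Mode = (a−1)/b = 7/50.4 ≈ 0.139.

λ̂_MAP = 0.139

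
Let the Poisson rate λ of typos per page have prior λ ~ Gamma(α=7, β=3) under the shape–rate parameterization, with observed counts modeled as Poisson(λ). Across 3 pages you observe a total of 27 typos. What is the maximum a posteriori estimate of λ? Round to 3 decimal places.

Σxᵢ = 27, n = 3.
Posterior ∝ λ^6e^(−3λ) · λ^27e^(−3λ) = λ^33e^(−6λ), i.e. Gamma(shape=34, rate=6).
The mode of a Gamma(a, b) with a ≥ 1 (shape–rate) is (a−1)/b = 33/6 ≈ 5.500.

λ̂_MAP = 5.500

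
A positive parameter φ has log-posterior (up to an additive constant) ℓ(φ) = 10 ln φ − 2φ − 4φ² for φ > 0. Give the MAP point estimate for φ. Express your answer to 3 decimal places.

φ̂_MAP = 1.000

ℓ'(φ) = 10/φ − 2 − 8φ. Setting this to zero and multiplying by φ: 8φ² + 2φ − 10 = 0.
φ = (−2 + √(2² + 4·8·10)) / (2·8) = (−2 + √324) / 16 = (−2 + 18)/16 = 1.
ℓ''(φ) = −10/φ² − 8 < 0, confirming a maximum.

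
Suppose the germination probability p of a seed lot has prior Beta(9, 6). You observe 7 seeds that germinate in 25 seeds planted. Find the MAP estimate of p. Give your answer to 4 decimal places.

p̂_MAP = 0.3947

Prior: Beta(9, 6).
Data: 7 successes in 25 trials. The binomial likelihood contributes p^7(1−p)^18, so the posterior is Beta(9+7, 6+18) = Beta(16, 24).
For Beta(a, b) with a, b > 1 the mode is (a−1)/(a+b−2) = 15/38 ≈ 0.3947.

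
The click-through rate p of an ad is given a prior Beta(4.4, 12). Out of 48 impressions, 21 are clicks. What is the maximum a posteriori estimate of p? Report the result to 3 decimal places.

p̂_MAP = 0.391

Prior: Beta(4.4, 12).
Data: 21 successes in 48 trials. The binomial likelihood contributes p^21(1−p)^27, so the posterior is Beta(4.4+21, 12+27) = Beta(25.4, 39).
For Beta(a, b) with a, b > 1 the mode is (a−1)/(a+b−2) = 24.4/62.4 ≈ 0.391.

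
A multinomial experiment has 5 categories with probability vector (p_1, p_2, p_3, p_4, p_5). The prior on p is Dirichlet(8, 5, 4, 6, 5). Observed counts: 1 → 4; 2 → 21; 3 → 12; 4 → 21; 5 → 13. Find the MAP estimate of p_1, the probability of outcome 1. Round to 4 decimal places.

The posterior is Dirichlet(αᵢ + nᵢ) = Dirichlet(12, 26, 16, 27, 18).
For a Dirichlet(a₁,…,a_K) with all aᵢ > 1, the mode has j-th component (aⱼ − 1)/(Σaᵢ − K).
Here Σaᵢ = 99 and K = 5, so p_1 = (12 − 1)/(99 − 5) = 11/94 ≈ 0.1170.

MAP estimate: 0.1170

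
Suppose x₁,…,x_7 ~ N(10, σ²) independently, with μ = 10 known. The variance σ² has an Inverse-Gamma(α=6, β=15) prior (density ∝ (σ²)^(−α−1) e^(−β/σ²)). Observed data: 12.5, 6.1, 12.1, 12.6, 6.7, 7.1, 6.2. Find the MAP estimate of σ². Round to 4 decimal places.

Sum of squared deviations about the known mean: SS = (12.5−10)² + (6.1−10)² + (12.1−10)² + (12.6−10)² + (6.7−10)² + (7.1−10)² + (6.2−10)² = 66.37.
The Normal likelihood contributes (σ²)^(−n/2) exp(−SS/(2σ²)), so the posterior is Inverse-Gamma(α + n/2, β + SS/2) = Inverse-Gamma(9.5, 48.185).
The mode of Inverse-Gamma(a, b) is b/(a+1) = 48.185/10.5 ≈ 4.5890.

σ̂²_MAP = 4.5890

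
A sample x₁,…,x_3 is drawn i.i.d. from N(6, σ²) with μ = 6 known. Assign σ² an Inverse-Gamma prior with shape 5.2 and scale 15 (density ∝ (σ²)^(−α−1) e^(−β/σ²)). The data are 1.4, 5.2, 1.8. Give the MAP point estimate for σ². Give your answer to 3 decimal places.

Sum of squared deviations about the known mean: SS = (1.4−6)² + (5.2−6)² + (1.8−6)² = 39.44.
The Normal likelihood contributes (σ²)^(−n/2) exp(−SS/(2σ²)), so the posterior is Inverse-Gamma(α + n/2, β + SS/2) = Inverse-Gamma(6.7, 34.72).
The mode of Inverse-Gamma(a, b) is b/(a+1) = 34.72/7.7 ≈ 4.509.

σ̂²_MAP = 4.509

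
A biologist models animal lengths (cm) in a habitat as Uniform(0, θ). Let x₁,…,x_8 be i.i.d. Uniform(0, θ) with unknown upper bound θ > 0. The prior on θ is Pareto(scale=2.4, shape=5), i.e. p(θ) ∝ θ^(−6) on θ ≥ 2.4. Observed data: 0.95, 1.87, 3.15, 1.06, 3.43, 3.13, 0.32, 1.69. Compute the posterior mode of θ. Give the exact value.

θ̂_MAP = 3.43

The Uniform(0, θ) likelihood is θ^(−n) for θ ≥ max(xᵢ), zero otherwise. Here max(xᵢ) = 3.43.
Posterior ∝ θ^(−6) · θ^(−8) = θ^(−14) on θ ≥ max(2.4, 3.43) = 3.43.
This density is strictly decreasing in θ, so the posterior mode lies at the lower boundary of the support.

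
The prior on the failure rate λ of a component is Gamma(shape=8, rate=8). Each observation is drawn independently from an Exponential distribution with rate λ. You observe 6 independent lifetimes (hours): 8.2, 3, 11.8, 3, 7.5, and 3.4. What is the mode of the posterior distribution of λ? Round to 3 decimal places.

λ̂_MAP = 0.290

The Exponential(rate=λ) likelihood is ∝ λ^n e^(−λΣtᵢ). Here n = 6 and Σtᵢ = 8.2 + 3 + 11.8 + 3 + 7.5 + 3.4 = 36.9.
Posterior ∝ λ^7e^(−8λ) · λ^6e^(−36.9λ) = λ^13e^(−44.9λ), i.e. Gamma(14, 44.9).
Mode = (a−1)/b = 13/44.9 ≈ 0.290.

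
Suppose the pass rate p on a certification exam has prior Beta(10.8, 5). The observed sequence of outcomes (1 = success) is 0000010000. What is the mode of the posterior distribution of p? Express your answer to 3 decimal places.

Prior: Beta(10.8, 5).
Data: 1 success in 10 trials (from the sequence). The binomial likelihood contributes p(1−p)^9, so the posterior is Beta(10.8+1, 5+9) = Beta(11.8, 14).
For Beta(a, b) with a, b > 1 the mode is (a−1)/(a+b−2) = 10.8/23.8 ≈ 0.454.

p̂_MAP = 0.454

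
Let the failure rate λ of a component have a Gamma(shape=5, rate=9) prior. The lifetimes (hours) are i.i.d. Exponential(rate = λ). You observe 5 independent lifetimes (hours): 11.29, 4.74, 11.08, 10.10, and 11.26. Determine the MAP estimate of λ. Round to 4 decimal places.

λ̂_MAP = 0.1566

The Exponential(rate=λ) likelihood is ∝ λ^n e^(−λΣtᵢ). Here n = 5 and Σtᵢ = 11.29 + 4.74 + 11.08 + 10.10 + 11.26 = 48.47.
Posterior ∝ λ^4e^(−9λ) · λ^5e^(−48.47λ) = λ^9e^(−57.47λ), i.e. Gamma(10, 57.47).
Mode = (a−1)/b = 9/57.47 ≈ 0.1566.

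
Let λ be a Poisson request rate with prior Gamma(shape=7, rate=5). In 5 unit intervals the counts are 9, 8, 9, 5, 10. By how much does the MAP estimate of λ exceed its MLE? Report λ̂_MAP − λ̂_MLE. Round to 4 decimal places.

Σxᵢ = 41. Posterior is Gamma(48, 10); MAP = (48−1)/10 = 47/10 ≈ 4.70000.
MLE = x̄ = 41/5 ≈ 8.20000.
Difference = 47/10 − 41/5 = -7/2 ≈ -3.5000.

MAP − MLE = -3.5000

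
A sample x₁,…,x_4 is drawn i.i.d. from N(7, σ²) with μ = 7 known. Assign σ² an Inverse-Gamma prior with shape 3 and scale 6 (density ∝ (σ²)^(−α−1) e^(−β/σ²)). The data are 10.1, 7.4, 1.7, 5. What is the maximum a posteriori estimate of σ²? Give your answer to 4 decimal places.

σ̂²_MAP = 4.4883

Sum of squared deviations about the known mean: SS = (10.1−7)² + (7.4−7)² + (1.7−7)² + (5−7)² = 41.86.
The Normal likelihood contributes (σ²)^(−n/2) exp(−SS/(2σ²)), so the posterior is Inverse-Gamma(α + n/2, β + SS/2) = Inverse-Gamma(5, 26.93).
The mode of Inverse-Gamma(a, b) is b/(a+1) = 26.93/6 ≈ 4.4883.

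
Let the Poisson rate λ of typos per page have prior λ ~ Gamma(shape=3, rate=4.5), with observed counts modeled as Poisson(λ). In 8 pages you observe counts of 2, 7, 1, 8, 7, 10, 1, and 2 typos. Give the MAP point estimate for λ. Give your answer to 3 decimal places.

λ̂_MAP = 3.200

Σxᵢ = 2+7+1+8+7+10+1+2 = 38, with n = 8.
Posterior ∝ λ^2e^(−4.5λ) · λ^38e^(−8λ) = λ^40e^(−12.5λ), i.e. Gamma(shape=41, rate=12.5).
The mode of a Gamma(a, b) with a ≥ 1 (shape–rate) is (a−1)/b = 40/12.5 ≈ 3.200.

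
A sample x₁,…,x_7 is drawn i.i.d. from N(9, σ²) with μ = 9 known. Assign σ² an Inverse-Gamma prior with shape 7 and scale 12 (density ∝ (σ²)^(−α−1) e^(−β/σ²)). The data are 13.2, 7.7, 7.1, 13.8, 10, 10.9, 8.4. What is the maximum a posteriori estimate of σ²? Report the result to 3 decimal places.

Sum of squared deviations about the known mean: SS = (13.2−9)² + (7.7−9)² + (7.1−9)² + (13.8−9)² + (10−9)² + (10.9−9)² + (8.4−9)² = 50.95.
The Normal likelihood contributes (σ²)^(−n/2) exp(−SS/(2σ²)), so the posterior is Inverse-Gamma(α + n/2, β + SS/2) = Inverse-Gamma(10.5, 37.475).
The mode of Inverse-Gamma(a, b) is b/(a+1) = 37.475/11.5 ≈ 3.259.

σ̂²_MAP = 3.259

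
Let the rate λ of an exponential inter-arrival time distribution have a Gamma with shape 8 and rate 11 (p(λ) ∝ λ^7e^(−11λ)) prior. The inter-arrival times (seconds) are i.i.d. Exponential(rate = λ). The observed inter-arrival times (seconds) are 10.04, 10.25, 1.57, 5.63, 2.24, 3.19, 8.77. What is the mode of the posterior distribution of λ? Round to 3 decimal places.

The Exponential(rate=λ) likelihood is ∝ λ^n e^(−λΣtᵢ). Here n = 7 and Σtᵢ = 10.04 + 10.25 + 1.57 + 5.63 + 2.24 + 3.19 + 8.77 = 41.69.
Posterior ∝ λ^7e^(−11λ) · λ^7e^(−41.69λ) = λ^14e^(−52.69λ), i.e. Gamma(15, 52.69).
Mode = (a−1)/b = 14/52.69 ≈ 0.266.

λ̂_MAP = 0.266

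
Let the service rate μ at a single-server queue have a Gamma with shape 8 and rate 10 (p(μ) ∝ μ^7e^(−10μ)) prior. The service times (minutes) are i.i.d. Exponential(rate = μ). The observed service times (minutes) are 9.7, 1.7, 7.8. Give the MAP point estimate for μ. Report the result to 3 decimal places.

The Exponential(rate=μ) likelihood is ∝ μ^n e^(−μΣtᵢ). Here n = 3 and Σtᵢ = 9.7 + 1.7 + 7.8 = 19.2.
Posterior ∝ μ^7e^(−10μ) · μ^3e^(−19.2μ) = μ^10e^(−29.2μ), i.e. Gamma(11, 29.2).
Mode = (a−1)/b = 10/29.2 ≈ 0.342.

μ̂_MAP = 0.342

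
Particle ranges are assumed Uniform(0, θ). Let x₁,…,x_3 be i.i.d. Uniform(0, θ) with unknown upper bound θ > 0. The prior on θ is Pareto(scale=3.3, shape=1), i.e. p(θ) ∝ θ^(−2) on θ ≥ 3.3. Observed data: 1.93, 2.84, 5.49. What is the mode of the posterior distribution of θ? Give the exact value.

The Uniform(0, θ) likelihood is θ^(−n) for θ ≥ max(xᵢ), zero otherwise. Here max(xᵢ) = 5.49.
Posterior ∝ θ^(−2) · θ^(−3) = θ^(−5) on θ ≥ max(3.3, 5.49) = 5.49.
This density is strictly decreasing in θ, so the posterior mode lies at the lower boundary of the support.

θ̂_MAP = 5.49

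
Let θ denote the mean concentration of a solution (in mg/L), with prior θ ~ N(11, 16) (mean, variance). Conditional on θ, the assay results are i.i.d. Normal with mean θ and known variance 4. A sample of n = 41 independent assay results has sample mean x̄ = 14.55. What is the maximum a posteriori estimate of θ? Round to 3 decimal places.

n = 41, x̄ = 14.55.
For a Normal prior and Normal likelihood with known variance, the posterior is Normal; its mode equals its mean, the precision-weighted average.
Prior precision 1/σ₀² = 1/16 = 0.0625; data precision n/σ² = 41/4 = 10.25.
θ̂ = (0.0625·11 + 10.25·14.55) / (0.0625 + 10.25) = 149.825/10.3125 = 11986/825 ≈ 14.528.

θ̂_MAP = 14.528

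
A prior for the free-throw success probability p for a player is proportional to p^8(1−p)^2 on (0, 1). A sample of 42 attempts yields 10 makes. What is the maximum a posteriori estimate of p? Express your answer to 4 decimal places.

p̂_MAP = 0.3462

The prior density ∝ p^8(1−p)^2 is the kernel of Beta(9, 3).
Data: 10 successes in 42 trials. The binomial likelihood contributes p^10(1−p)^32, so the posterior is Beta(9+10, 3+32) = Beta(19, 35).
For Beta(a, b) with a, b > 1 the mode is (a−1)/(a+b−2) = 18/52 ≈ 0.3462.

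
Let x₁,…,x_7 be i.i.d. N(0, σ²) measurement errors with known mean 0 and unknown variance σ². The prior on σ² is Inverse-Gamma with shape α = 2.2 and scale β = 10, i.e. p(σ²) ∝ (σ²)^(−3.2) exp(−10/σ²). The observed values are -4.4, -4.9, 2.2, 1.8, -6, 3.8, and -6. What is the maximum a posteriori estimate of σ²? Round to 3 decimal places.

σ̂²_MAP = 11.783

Sum of squared deviations about the known mean: SS = (-4.4−0)² + (-4.9−0)² + (2.2−0)² + (1.8−0)² + (-6−0)² + (3.8−0)² + (-6−0)² = 137.89.
The Normal likelihood contributes (σ²)^(−n/2) exp(−SS/(2σ²)), so the posterior is Inverse-Gamma(α + n/2, β + SS/2) = Inverse-Gamma(5.7, 78.945).
The mode of Inverse-Gamma(a, b) is b/(a+1) = 78.945/6.7 ≈ 11.783.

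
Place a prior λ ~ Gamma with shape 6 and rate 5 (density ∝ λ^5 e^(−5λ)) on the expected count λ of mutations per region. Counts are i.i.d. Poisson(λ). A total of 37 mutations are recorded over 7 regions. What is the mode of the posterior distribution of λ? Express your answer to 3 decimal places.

λ̂_MAP = 3.500

Σxᵢ = 37, n = 7.
Posterior ∝ λ^5e^(−5λ) · λ^37e^(−7λ) = λ^42e^(−12λ), i.e. Gamma(shape=43, rate=12).
The mode of a Gamma(a, b) with a ≥ 1 (shape–rate) is (a−1)/b = 42/12 ≈ 3.500.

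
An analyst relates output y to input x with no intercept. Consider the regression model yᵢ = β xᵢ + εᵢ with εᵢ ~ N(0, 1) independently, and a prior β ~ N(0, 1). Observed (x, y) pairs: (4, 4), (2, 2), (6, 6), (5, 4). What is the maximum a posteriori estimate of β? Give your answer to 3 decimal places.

β̂_MAP = 0.927

log p(β | y) = −Σ(yᵢ − βxᵢ)²/(2·1) − β²/(2·1) + const.
Setting the derivative to zero: Σxᵢ(yᵢ − βxᵢ)/1 − β/1 = 0, so β = Σxᵢyᵢ / (Σxᵢ² + σ²/τ²).
Σxᵢyᵢ = 4·4 + 2·2 + 6·6 + 5·4 = 76; Σxᵢ² = 81; σ²/τ² = 1.
β̂_MAP = 76 / (81 + 1) = 76/82 ≈ 0.927.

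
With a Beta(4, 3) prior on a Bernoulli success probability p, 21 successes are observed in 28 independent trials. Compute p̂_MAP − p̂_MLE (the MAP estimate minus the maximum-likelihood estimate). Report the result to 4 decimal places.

MAP − MLE = -0.0227

Posterior is Beta(25, 10); MAP = (25−1)/(35−2) = 24/33 ≈ 0.72727.
MLE ignores the prior: p̂_MLE = k/n = 21/28 ≈ 0.75000.
Difference = 24/33 − 21/28 = -1/44 ≈ -0.0227.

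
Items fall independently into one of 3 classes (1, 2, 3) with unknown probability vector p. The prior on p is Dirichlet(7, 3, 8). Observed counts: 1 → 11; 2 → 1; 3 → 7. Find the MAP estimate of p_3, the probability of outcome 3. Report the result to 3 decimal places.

MAP estimate: 0.412

The posterior is Dirichlet(αᵢ + nᵢ) = Dirichlet(18, 4, 15).
For a Dirichlet(a₁,…,a_K) with all aᵢ > 1, the mode has j-th component (aⱼ − 1)/(Σaᵢ − K).
Here Σaᵢ = 37 and K = 3, so p_3 = (15 − 1)/(37 − 3) = 14/34 ≈ 0.412.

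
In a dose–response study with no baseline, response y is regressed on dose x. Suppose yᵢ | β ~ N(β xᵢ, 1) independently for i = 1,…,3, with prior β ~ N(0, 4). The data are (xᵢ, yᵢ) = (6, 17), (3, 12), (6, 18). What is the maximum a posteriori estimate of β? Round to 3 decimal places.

β̂_MAP = 3.028

log p(β | y) = −Σ(yᵢ − βxᵢ)²/(2·1) − β²/(2·4) + const.
Setting the derivative to zero: Σxᵢ(yᵢ − βxᵢ)/1 − β/4 = 0, so β = Σxᵢyᵢ / (Σxᵢ² + σ²/τ²).
Σxᵢyᵢ = 6·17 + 3·12 + 6·18 = 246; Σxᵢ² = 81; σ²/τ² = 0.25.
β̂_MAP = 246 / (81 + 0.25) = 246/81.25 ≈ 3.028.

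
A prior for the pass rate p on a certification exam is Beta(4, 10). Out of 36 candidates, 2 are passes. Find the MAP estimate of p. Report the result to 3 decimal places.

p̂_MAP = 0.104

Prior: Beta(4, 10).
Data: 2 successes in 36 trials. The binomial likelihood contributes p^2(1−p)^34, so the posterior is Beta(4+2, 10+34) = Beta(6, 44).
For Beta(a, b) with a, b > 1 the mode is (a−1)/(a+b−2) = 5/48 ≈ 0.104.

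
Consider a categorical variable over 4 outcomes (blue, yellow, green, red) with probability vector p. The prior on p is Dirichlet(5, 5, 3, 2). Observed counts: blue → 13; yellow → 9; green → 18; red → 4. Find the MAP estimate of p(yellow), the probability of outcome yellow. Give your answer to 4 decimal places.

The posterior is Dirichlet(αᵢ + nᵢ) = Dirichlet(18, 14, 21, 6).
For a Dirichlet(a₁,…,a_K) with all aᵢ > 1, the mode has j-th component (aⱼ − 1)/(Σaᵢ − K).
Here Σaᵢ = 59 and K = 4, so p(yellow) = (14 − 1)/(59 − 4) = 13/55 ≈ 0.2364.

MAP estimate of p(yellow) = 0.2364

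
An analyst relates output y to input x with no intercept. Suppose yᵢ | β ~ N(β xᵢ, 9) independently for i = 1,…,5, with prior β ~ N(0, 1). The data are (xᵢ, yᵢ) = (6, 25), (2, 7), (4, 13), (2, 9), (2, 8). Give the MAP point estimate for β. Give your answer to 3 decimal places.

β̂_MAP = 3.425

log p(β | y) = −Σ(yᵢ − βxᵢ)²/(2·9) − β²/(2·1) + const.
Setting the derivative to zero: Σxᵢ(yᵢ − βxᵢ)/9 − β/1 = 0, so β = Σxᵢyᵢ / (Σxᵢ² + σ²/τ²).
Σxᵢyᵢ = 6·25 + 2·7 + 4·13 + 2·9 + 2·8 = 250; Σxᵢ² = 64; σ²/τ² = 9.
β̂_MAP = 250 / (64 + 9) = 250/73 ≈ 3.425.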